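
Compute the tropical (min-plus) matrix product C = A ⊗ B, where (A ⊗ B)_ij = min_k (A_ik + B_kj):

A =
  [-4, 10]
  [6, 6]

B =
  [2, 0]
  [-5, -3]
A ⊗ B =
  [-2, -4]
  [1, 3]

Apply the min-plus product entry-by-entry:
  C[0][0] = min over k of (A[0][0] + B[0][0] = -4 + 2 = -2, A[0][1] + B[1][0] = 10 + -5 = 5) = -2 (attained at k = 0)
  C[0][1] = min over k of (A[0][0] + B[0][1] = -4 + 0 = -4, A[0][1] + B[1][1] = 10 + -3 = 7) = -4 (attained at k = 0)
  C[1][0] = min over k of (A[1][0] + B[0][0] = 6 + 2 = 8, A[1][1] + B[1][0] = 6 + -5 = 1) = 1 (attained at k = 1)
  C[1][1] = min over k of (A[1][0] + B[0][1] = 6 + 0 = 6, A[1][1] + B[1][1] = 6 + -3 = 3) = 3 (attained at k = 1)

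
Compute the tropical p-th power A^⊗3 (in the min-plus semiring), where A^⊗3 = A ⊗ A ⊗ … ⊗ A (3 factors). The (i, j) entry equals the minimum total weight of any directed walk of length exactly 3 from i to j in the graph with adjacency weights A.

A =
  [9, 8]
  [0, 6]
A^⊗3 =
  [14, 16]
  [8, 14]

Each entry (A^⊗3)_ij equals the minimum over all length-3 walks i = v_0 → v_1 → … → v_3 = j of Σ_t A[v_t][v_{t+1}]. For example, for (i, j) = (0, 1) we minimise over 4 possible intermediate vertex sequences; the minimum is 16, attained along the walk 0 → 1 → 0 → 1.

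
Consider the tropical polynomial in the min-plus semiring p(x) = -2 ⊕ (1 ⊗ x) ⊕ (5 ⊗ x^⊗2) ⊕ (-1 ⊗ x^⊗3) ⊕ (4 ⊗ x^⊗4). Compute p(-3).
p(-3) = -10

A tropical monomial a ⊗ x^⊗i evaluates to a + i · x. Evaluating each term at x = -3:
  Term 0 contributes -2 + 0 · -3 = -2
  Term 1 contributes 1 + 1 · -3 = -2
  Term 2 contributes 5 + 2 · -3 = -1
  Term 3 contributes -1 + 3 · -3 = -10
  Term 4 contributes 4 + 4 · -3 = -8
p(-3) = ⊕ of these = min[-2, -2, -1, -10, -8] = -10.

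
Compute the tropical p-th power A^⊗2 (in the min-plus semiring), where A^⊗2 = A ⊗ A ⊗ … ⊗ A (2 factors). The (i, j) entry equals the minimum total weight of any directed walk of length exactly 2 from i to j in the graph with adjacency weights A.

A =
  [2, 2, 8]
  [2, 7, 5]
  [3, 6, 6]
A^⊗2 =
  [4, 4, 7]
  [4, 4, 10]
  [5, 5, 11]

Each entry (A^⊗2)_ij equals the minimum over all length-2 walks i = v_0 → v_1 → … → v_2 = j of Σ_t A[v_t][v_{t+1}]. For example, for (i, j) = (0, 2) we minimise over 3 possible intermediate vertex sequences; the minimum is 7, attained along the walk 0 → 1 → 2.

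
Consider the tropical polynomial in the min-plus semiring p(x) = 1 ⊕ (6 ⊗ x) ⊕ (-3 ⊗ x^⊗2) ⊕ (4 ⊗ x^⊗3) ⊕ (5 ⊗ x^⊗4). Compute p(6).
p(6) = 1

A tropical monomial a ⊗ x^⊗i evaluates to a + i · x. Evaluating each term at x = 6:
  Term 0 contributes 1 + 0 · 6 = 1
  Term 1 contributes 6 + 1 · 6 = 12
  Term 2 contributes -3 + 2 · 6 = 9
  Term 3 contributes 4 + 3 · 6 = 22
  Term 4 contributes 5 + 4 · 6 = 29
p(6) = ⊕ of these = min[1, 12, 9, 22, 29] = 1.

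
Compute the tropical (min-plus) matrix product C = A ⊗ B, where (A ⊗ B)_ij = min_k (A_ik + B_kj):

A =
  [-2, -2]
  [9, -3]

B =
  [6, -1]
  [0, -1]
A ⊗ B =
  [-2, -3]
  [-3, -4]

Apply the min-plus product entry-by-entry:
  C[0][0] = min over k of (A[0][0] + B[0][0] = -2 + 6 = 4, A[0][1] + B[1][0] = -2 + 0 = -2) = -2 (attained at k = 1)
  C[0][1] = min over k of (A[0][0] + B[0][1] = -2 + -1 = -3, A[0][1] + B[1][1] = -2 + -1 = -3) = -3 (attained at k = 0)
  C[1][0] = min over k of (A[1][0] + B[0][0] = 9 + 6 = 15, A[1][1] + B[1][0] = -3 + 0 = -3) = -3 (attained at k = 1)
  C[1][1] = min over k of (A[1][0] + B[0][1] = 9 + -1 = 8, A[1][1] + B[1][1] = -3 + -1 = -4) = -4 (attained at k = 1)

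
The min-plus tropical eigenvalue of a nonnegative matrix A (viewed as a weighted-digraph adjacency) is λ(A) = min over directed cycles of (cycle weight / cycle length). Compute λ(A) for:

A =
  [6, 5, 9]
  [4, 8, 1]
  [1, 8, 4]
λ(A) = 7/3

Enumerate directed cycles and compute their means (weight / length). Sample:
  cycle 0 → 0: weight = 6, length = 1, mean = 6/1 ≈ 6.000
  cycle 1 → 1: weight = 8, length = 1, mean = 8/1 ≈ 8.000
  cycle 2 → 2: weight = 4, length = 1, mean = 4/1 ≈ 4.000
  cycle 0 → 1 → 0: weight = 9, length = 2, mean = 9/2 ≈ 4.500
  cycle 0 → 2 → 0: weight = 10, length = 2, mean = 10/2 ≈ 5.000
  cycle 1 → 0 → 1: weight = 9, length = 2, mean = 9/2 ≈ 4.500
Minimum mean = 2.333, attained e.g. along the cycle 0 → 1 → 2 → 0 with weight 7 and length 3. So λ(A) = 7/3 = 7/3.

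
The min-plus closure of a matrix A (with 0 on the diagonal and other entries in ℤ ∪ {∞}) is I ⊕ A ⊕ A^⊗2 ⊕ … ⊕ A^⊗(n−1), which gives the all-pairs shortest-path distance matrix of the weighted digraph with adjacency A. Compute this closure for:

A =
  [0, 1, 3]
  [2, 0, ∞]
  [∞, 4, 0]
Closure =
  [0, 1, 3]
  [2, 0, 5]
  [6, 4, 0]

This is the Floyd-Warshall all-pairs shortest-path computation. For each intermediate vertex k = 0, 1, …, 2, update dist[i][j] ← min(dist[i][j], dist[i][k] + dist[k][j]). The final matrix gives, for each (i, j), the minimum total weight of any directed path from i to j (possibly empty when i = j).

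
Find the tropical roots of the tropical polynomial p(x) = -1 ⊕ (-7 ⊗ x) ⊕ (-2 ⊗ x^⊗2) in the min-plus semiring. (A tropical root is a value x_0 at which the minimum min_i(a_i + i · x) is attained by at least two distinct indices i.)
Roots: {-5, 6}

Each tropical root is a break point of the lower envelope of the lines y = a_i + i · x (there are 3 lines, with slopes 0, 1, ..., 2). Only the lines that attain the minimum somewhere contribute to roots; other lines are dominated. Here the surviving (envelope) indices are i = 2, i = 1, i = 0.
Intersections between consecutive envelope lines give the roots: for adjacent envelope indices i < j the intersection is x = (a_i − a_j) / (j − i). Reading off the sorted break points: {-5, 6}.
Verification: at each break x_0, at least two indices attain the minimum of min_i(a_i + i · x_0).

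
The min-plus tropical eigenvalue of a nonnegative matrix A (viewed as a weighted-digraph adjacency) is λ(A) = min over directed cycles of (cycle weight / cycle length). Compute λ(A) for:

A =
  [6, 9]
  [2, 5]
λ(A) = 5

Enumerate directed cycles and compute their means (weight / length). Sample:
  cycle 0 → 0: weight = 6, length = 1, mean = 6/1 ≈ 6.000
  cycle 1 → 1: weight = 5, length = 1, mean = 5/1 ≈ 5.000
  cycle 0 → 1 → 0: weight = 11, length = 2, mean = 11/2 ≈ 5.500
  cycle 1 → 0 → 1: weight = 11, length = 2, mean = 11/2 ≈ 5.500
Minimum mean = 5.000, attained e.g. along the cycle 1 → 1 with weight 5 and length 1. So λ(A) = 5/1 = 5.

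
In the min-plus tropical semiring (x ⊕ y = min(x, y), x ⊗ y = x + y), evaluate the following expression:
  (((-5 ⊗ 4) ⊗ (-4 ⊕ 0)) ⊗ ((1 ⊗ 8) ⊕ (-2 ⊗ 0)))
(((-5 ⊗ 4) ⊗ (-4 ⊕ 0)) ⊗ ((1 ⊗ 8) ⊕ (-2 ⊗ 0))) = -7

Expand innermost to outermost. Recall ⊕ takes the minimum of its arguments and ⊗ takes their sum. Working out the expression (((-5 ⊗ 4) ⊗ (-4 ⊕ 0)) ⊗ ((1 ⊗ 8) ⊕ (-2 ⊗ 0))) gives -7.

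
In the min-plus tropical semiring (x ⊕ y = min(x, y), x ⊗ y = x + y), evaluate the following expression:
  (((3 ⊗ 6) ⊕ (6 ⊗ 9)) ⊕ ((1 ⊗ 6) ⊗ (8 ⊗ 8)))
(((3 ⊗ 6) ⊕ (6 ⊗ 9)) ⊕ ((1 ⊗ 6) ⊗ (8 ⊗ 8))) = 9

Expand innermost to outermost. Recall ⊕ takes the minimum of its arguments and ⊗ takes their sum. Working out the expression (((3 ⊗ 6) ⊕ (6 ⊗ 9)) ⊕ ((1 ⊗ 6) ⊗ (8 ⊗ 8))) gives 9.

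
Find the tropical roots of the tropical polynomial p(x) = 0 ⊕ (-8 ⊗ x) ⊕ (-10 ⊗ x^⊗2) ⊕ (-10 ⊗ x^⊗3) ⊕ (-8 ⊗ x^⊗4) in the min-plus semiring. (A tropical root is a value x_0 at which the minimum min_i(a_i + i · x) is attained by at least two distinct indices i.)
Roots: {-2, 0, 2, 8}

Each tropical root is a break point of the lower envelope of the lines y = a_i + i · x (there are 5 lines, with slopes 0, 1, ..., 4). Only the lines that attain the minimum somewhere contribute to roots; other lines are dominated. Here the surviving (envelope) indices are i = 4, i = 3, i = 2, i = 1, i = 0.
Intersections between consecutive envelope lines give the roots: for adjacent envelope indices i < j the intersection is x = (a_i − a_j) / (j − i). Reading off the sorted break points: {-2, 0, 2, 8}.
Verification: at each break x_0, at least two indices attain the minimum of min_i(a_i + i · x_0).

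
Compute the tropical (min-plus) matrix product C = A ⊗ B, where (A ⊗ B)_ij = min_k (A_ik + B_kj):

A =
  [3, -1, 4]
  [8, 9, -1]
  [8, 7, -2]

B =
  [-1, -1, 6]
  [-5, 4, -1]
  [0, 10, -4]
A ⊗ B =
  [-6, 2, -2]
  [-1, 7, -5]
  [-2, 7, -6]

Apply the min-plus product entry-by-entry:
  C[0][0] = min over k of (A[0][0] + B[0][0] = 3 + -1 = 2, A[0][1] + B[1][0] = -1 + -5 = -6, A[0][2] + B[2][0] = 4 + 0 = 4) = -6 (attained at k = 1)
  C[0][1] = min over k of (A[0][0] + B[0][1] = 3 + -1 = 2, A[0][1] + B[1][1] = -1 + 4 = 3, A[0][2] + B[2][1] = 4 + 10 = 14) = 2 (attained at k = 0)
  C[0][2] = min over k of (A[0][0] + B[0][2] = 3 + 6 = 9, A[0][1] + B[1][2] = -1 + -1 = -2, A[0][2] + B[2][2] = 4 + -4 = 0) = -2 (attained at k = 1)
  C[1][0] = min over k of (A[1][0] + B[0][0] = 8 + -1 = 7, A[1][1] + B[1][0] = 9 + -5 = 4, A[1][2] + B[2][0] = -1 + 0 = -1) = -1 (attained at k = 2)
  C[1][1] = min over k of (A[1][0] + B[0][1] = 8 + -1 = 7, A[1][1] + B[1][1] = 9 + 4 = 13, A[1][2] + B[2][1] = -1 + 10 = 9) = 7 (attained at k = 0)
  C[1][2] = min over k of (A[1][0] + B[0][2] = 8 + 6 = 14, A[1][1] + B[1][2] = 9 + -1 = 8, A[1][2] + B[2][2] = -1 + -4 = -5) = -5 (attained at k = 2)
  C[2][0] = min over k of (A[2][0] + B[0][0] = 8 + -1 = 7, A[2][1] + B[1][0] = 7 + -5 = 2, A[2][2] + B[2][0] = -2 + 0 = -2) = -2 (attained at k = 2)
  C[2][1] = min over k of (A[2][0] + B[0][1] = 8 + -1 = 7, A[2][1] + B[1][1] = 7 + 4 = 11, A[2][2] + B[2][1] = -2 + 10 = 8) = 7 (attained at k = 0)
  C[2][2] = min over k of (A[2][0] + B[0][2] = 8 + 6 = 14, A[2][1] + B[1][2] = 7 + -1 = 6, A[2][2] + B[2][2] = -2 + -4 = -6) = -6 (attained at k = 2)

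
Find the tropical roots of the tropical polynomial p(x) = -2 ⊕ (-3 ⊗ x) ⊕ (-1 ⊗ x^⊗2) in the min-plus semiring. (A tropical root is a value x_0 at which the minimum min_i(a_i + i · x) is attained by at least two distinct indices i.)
Roots: {-2, 1}

Each tropical root is a break point of the lower envelope of the lines y = a_i + i · x (there are 3 lines, with slopes 0, 1, ..., 2). Only the lines that attain the minimum somewhere contribute to roots; other lines are dominated. Here the surviving (envelope) indices are i = 2, i = 1, i = 0.
Intersections between consecutive envelope lines give the roots: for adjacent envelope indices i < j the intersection is x = (a_i − a_j) / (j − i). Reading off the sorted break points: {-2, 1}.
Verification: at each break x_0, at least two indices attain the minimum of min_i(a_i + i · x_0).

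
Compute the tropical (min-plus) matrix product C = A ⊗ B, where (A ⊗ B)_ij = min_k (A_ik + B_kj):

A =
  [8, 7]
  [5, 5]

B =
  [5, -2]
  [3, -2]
A ⊗ B =
  [10, 5]
  [8, 3]

Apply the min-plus product entry-by-entry:
  C[0][0] = min over k of (A[0][0] + B[0][0] = 8 + 5 = 13, A[0][1] + B[1][0] = 7 + 3 = 10) = 10 (attained at k = 1)
  C[0][1] = min over k of (A[0][0] + B[0][1] = 8 + -2 = 6, A[0][1] + B[1][1] = 7 + -2 = 5) = 5 (attained at k = 1)
  C[1][0] = min over k of (A[1][0] + B[0][0] = 5 + 5 = 10, A[1][1] + B[1][0] = 5 + 3 = 8) = 8 (attained at k = 1)
  C[1][1] = min over k of (A[1][0] + B[0][1] = 5 + -2 = 3, A[1][1] + B[1][1] = 5 + -2 = 3) = 3 (attained at k = 0)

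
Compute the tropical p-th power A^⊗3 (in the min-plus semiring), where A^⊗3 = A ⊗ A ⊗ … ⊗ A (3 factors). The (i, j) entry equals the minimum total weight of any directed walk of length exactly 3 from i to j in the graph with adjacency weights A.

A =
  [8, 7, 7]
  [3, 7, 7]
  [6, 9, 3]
A^⊗3 =
  [16, 17, 13]
  [13, 17, 13]
  [12, 15, 9]

Each entry (A^⊗3)_ij equals the minimum over all length-3 walks i = v_0 → v_1 → … → v_3 = j of Σ_t A[v_t][v_{t+1}]. For example, for (i, j) = (0, 2) we minimise over 9 possible intermediate vertex sequences; the minimum is 13, attained along the walk 0 → 2 → 2 → 2.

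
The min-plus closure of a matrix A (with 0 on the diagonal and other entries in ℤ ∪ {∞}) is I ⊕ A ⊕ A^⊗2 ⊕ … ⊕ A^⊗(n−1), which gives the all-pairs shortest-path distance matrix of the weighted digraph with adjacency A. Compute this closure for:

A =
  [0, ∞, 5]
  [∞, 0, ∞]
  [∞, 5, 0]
Closure =
  [0, 10, 5]
  [∞, 0, ∞]
  [∞, 5, 0]

This is the Floyd-Warshall all-pairs shortest-path computation. For each intermediate vertex k = 0, 1, …, 2, update dist[i][j] ← min(dist[i][j], dist[i][k] + dist[k][j]). The final matrix gives, for each (i, j), the minimum total weight of any directed path from i to j (possibly empty when i = j).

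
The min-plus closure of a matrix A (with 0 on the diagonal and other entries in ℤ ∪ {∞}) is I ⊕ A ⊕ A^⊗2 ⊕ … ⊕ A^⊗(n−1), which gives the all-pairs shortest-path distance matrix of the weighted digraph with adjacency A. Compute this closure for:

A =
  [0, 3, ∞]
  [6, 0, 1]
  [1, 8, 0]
Closure =
  [0, 3, 4]
  [2, 0, 1]
  [1, 4, 0]

This is the Floyd-Warshall all-pairs shortest-path computation. For each intermediate vertex k = 0, 1, …, 2, update dist[i][j] ← min(dist[i][j], dist[i][k] + dist[k][j]). The final matrix gives, for each (i, j), the minimum total weight of any directed path from i to j (possibly empty when i = j).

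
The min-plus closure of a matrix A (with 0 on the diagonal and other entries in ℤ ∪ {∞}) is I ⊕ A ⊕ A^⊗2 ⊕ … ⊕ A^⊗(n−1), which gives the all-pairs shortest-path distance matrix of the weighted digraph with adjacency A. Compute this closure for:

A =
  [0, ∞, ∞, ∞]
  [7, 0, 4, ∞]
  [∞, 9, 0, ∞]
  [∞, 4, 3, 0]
Closure =
  [0, ∞, ∞, ∞]
  [7, 0, 4, ∞]
  [16, 9, 0, ∞]
  [11, 4, 3, 0]

This is the Floyd-Warshall all-pairs shortest-path computation. For each intermediate vertex k = 0, 1, …, 3, update dist[i][j] ← min(dist[i][j], dist[i][k] + dist[k][j]). The final matrix gives, for each (i, j), the minimum total weight of any directed path from i to j (possibly empty when i = j).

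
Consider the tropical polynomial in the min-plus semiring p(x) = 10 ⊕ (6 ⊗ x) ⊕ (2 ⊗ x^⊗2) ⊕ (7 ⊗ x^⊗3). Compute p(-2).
p(-2) = -2

A tropical monomial a ⊗ x^⊗i evaluates to a + i · x. Evaluating each term at x = -2:
  Term 0 contributes 10 + 0 · -2 = 10
  Term 1 contributes 6 + 1 · -2 = 4
  Term 2 contributes 2 + 2 · -2 = -2
  Term 3 contributes 7 + 3 · -2 = 1
p(-2) = ⊕ of these = min[10, 4, -2, 1] = -2.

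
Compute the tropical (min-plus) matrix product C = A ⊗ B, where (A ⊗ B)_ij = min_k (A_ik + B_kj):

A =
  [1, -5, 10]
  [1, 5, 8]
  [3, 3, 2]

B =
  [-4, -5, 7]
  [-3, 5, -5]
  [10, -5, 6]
A ⊗ B =
  [-8, -4, -10]
  [-3, -4, 0]
  [-1, -3, -2]

Apply the min-plus product entry-by-entry:
  C[0][0] = min over k of (A[0][0] + B[0][0] = 1 + -4 = -3, A[0][1] + B[1][0] = -5 + -3 = -8, A[0][2] + B[2][0] = 10 + 10 = 20) = -8 (attained at k = 1)
  C[0][1] = min over k of (A[0][0] + B[0][1] = 1 + -5 = -4, A[0][1] + B[1][1] = -5 + 5 = 0, A[0][2] + B[2][1] = 10 + -5 = 5) = -4 (attained at k = 0)
  C[0][2] = min over k of (A[0][0] + B[0][2] = 1 + 7 = 8, A[0][1] + B[1][2] = -5 + -5 = -10, A[0][2] + B[2][2] = 10 + 6 = 16) = -10 (attained at k = 1)
  C[1][0] = min over k of (A[1][0] + B[0][0] = 1 + -4 = -3, A[1][1] + B[1][0] = 5 + -3 = 2, A[1][2] + B[2][0] = 8 + 10 = 18) = -3 (attained at k = 0)
  C[1][1] = min over k of (A[1][0] + B[0][1] = 1 + -5 = -4, A[1][1] + B[1][1] = 5 + 5 = 10, A[1][2] + B[2][1] = 8 + -5 = 3) = -4 (attained at k = 0)
  C[1][2] = min over k of (A[1][0] + B[0][2] = 1 + 7 = 8, A[1][1] + B[1][2] = 5 + -5 = 0, A[1][2] + B[2][2] = 8 + 6 = 14) = 0 (attained at k = 1)
  C[2][0] = min over k of (A[2][0] + B[0][0] = 3 + -4 = -1, A[2][1] + B[1][0] = 3 + -3 = 0, A[2][2] + B[2][0] = 2 + 10 = 12) = -1 (attained at k = 0)
  C[2][1] = min over k of (A[2][0] + B[0][1] = 3 + -5 = -2, A[2][1] + B[1][1] = 3 + 5 = 8, A[2][2] + B[2][1] = 2 + -5 = -3) = -3 (attained at k = 2)
  C[2][2] = min over k of (A[2][0] + B[0][2] = 3 + 7 = 10, A[2][1] + B[1][2] = 3 + -5 = -2, A[2][2] + B[2][2] = 2 + 6 = 8) = -2 (attained at k = 1)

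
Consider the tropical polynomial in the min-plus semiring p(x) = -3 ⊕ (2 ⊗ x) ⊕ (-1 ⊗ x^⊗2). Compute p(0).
p(0) = -3

A tropical monomial a ⊗ x^⊗i evaluates to a + i · x. Evaluating each term at x = 0:
  Term 0 contributes -3 + 0 · 0 = -3
  Term 1 contributes 2 + 1 · 0 = 2
  Term 2 contributes -1 + 2 · 0 = -1
p(0) = ⊕ of these = min[-3, 2, -1] = -3.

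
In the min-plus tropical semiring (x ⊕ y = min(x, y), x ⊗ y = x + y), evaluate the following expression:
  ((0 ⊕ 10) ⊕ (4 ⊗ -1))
((0 ⊕ 10) ⊕ (4 ⊗ -1)) = 0

Expand innermost to outermost. Recall ⊕ takes the minimum of its arguments and ⊗ takes their sum. Working out the expression ((0 ⊕ 10) ⊕ (4 ⊗ -1)) gives 0.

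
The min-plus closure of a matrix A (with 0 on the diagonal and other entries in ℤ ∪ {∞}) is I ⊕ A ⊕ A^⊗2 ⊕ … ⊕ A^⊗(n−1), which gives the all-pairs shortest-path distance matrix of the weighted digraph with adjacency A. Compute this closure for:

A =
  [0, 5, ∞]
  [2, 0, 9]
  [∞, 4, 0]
Closure =
  [0, 5, 14]
  [2, 0, 9]
  [6, 4, 0]

This is the Floyd-Warshall all-pairs shortest-path computation. For each intermediate vertex k = 0, 1, …, 2, update dist[i][j] ← min(dist[i][j], dist[i][k] + dist[k][j]). The final matrix gives, for each (i, j), the minimum total weight of any directed path from i to j (possibly empty when i = j).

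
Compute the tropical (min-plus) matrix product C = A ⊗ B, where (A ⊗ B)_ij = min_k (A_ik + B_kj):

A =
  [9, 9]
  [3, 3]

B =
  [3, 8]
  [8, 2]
A ⊗ B =
  [12, 11]
  [6, 5]

Apply the min-plus product entry-by-entry:
  C[0][0] = min over k of (A[0][0] + B[0][0] = 9 + 3 = 12, A[0][1] + B[1][0] = 9 + 8 = 17) = 12 (attained at k = 0)
  C[0][1] = min over k of (A[0][0] + B[0][1] = 9 + 8 = 17, A[0][1] + B[1][1] = 9 + 2 = 11) = 11 (attained at k = 1)
  C[1][0] = min over k of (A[1][0] + B[0][0] = 3 + 3 = 6, A[1][1] + B[1][0] = 3 + 8 = 11) = 6 (attained at k = 0)
  C[1][1] = min over k of (A[1][0] + B[0][1] = 3 + 8 = 11, A[1][1] + B[1][1] = 3 + 2 = 5) = 5 (attained at k = 1)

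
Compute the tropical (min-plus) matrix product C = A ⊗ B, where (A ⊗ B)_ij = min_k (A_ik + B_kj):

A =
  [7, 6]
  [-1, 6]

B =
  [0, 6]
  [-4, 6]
A ⊗ B =
  [2, 12]
  [-1, 5]

Apply the min-plus product entry-by-entry:
  C[0][0] = min over k of (A[0][0] + B[0][0] = 7 + 0 = 7, A[0][1] + B[1][0] = 6 + -4 = 2) = 2 (attained at k = 1)
  C[0][1] = min over k of (A[0][0] + B[0][1] = 7 + 6 = 13, A[0][1] + B[1][1] = 6 + 6 = 12) = 12 (attained at k = 1)
  C[1][0] = min over k of (A[1][0] + B[0][0] = -1 + 0 = -1, A[1][1] + B[1][0] = 6 + -4 = 2) = -1 (attained at k = 0)
  C[1][1] = min over k of (A[1][0] + B[0][1] = -1 + 6 = 5, A[1][1] + B[1][1] = 6 + 6 = 12) = 5 (attained at k = 0)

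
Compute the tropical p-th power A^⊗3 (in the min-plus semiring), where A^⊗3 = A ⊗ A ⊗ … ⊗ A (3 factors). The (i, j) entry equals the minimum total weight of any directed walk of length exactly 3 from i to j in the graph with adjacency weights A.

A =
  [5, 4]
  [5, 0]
A^⊗3 =
  [9, 4]
  [5, 0]

Each entry (A^⊗3)_ij equals the minimum over all length-3 walks i = v_0 → v_1 → … → v_3 = j of Σ_t A[v_t][v_{t+1}]. For example, for (i, j) = (0, 1) we minimise over 4 possible intermediate vertex sequences; the minimum is 4, attained along the walk 0 → 1 → 1 → 1.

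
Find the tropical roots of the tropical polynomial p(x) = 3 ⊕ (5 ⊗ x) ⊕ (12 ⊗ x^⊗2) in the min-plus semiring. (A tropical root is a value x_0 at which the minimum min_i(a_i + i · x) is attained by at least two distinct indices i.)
Roots: {-7, -2}

Each tropical root is a break point of the lower envelope of the lines y = a_i + i · x (there are 3 lines, with slopes 0, 1, ..., 2). Only the lines that attain the minimum somewhere contribute to roots; other lines are dominated. Here the surviving (envelope) indices are i = 2, i = 1, i = 0.
Intersections between consecutive envelope lines give the roots: for adjacent envelope indices i < j the intersection is x = (a_i − a_j) / (j − i). Reading off the sorted break points: {-7, -2}.
Verification: at each break x_0, at least two indices attain the minimum of min_i(a_i + i · x_0).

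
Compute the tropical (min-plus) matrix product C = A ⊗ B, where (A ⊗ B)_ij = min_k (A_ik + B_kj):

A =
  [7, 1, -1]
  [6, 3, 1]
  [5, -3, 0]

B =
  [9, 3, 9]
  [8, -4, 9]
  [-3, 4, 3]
A ⊗ B =
  [-4, -3, 2]
  [-2, -1, 4]
  [-3, -7, 3]

Apply the min-plus product entry-by-entry:
  C[0][0] = min over k of (A[0][0] + B[0][0] = 7 + 9 = 16, A[0][1] + B[1][0] = 1 + 8 = 9, A[0][2] + B[2][0] = -1 + -3 = -4) = -4 (attained at k = 2)
  C[0][1] = min over k of (A[0][0] + B[0][1] = 7 + 3 = 10, A[0][1] + B[1][1] = 1 + -4 = -3, A[0][2] + B[2][1] = -1 + 4 = 3) = -3 (attained at k = 1)
  C[0][2] = min over k of (A[0][0] + B[0][2] = 7 + 9 = 16, A[0][1] + B[1][2] = 1 + 9 = 10, A[0][2] + B[2][2] = -1 + 3 = 2) = 2 (attained at k = 2)
  C[1][0] = min over k of (A[1][0] + B[0][0] = 6 + 9 = 15, A[1][1] + B[1][0] = 3 + 8 = 11, A[1][2] + B[2][0] = 1 + -3 = -2) = -2 (attained at k = 2)
  C[1][1] = min over k of (A[1][0] + B[0][1] = 6 + 3 = 9, A[1][1] + B[1][1] = 3 + -4 = -1, A[1][2] + B[2][1] = 1 + 4 = 5) = -1 (attained at k = 1)
  C[1][2] = min over k of (A[1][0] + B[0][2] = 6 + 9 = 15, A[1][1] + B[1][2] = 3 + 9 = 12, A[1][2] + B[2][2] = 1 + 3 = 4) = 4 (attained at k = 2)
  C[2][0] = min over k of (A[2][0] + B[0][0] = 5 + 9 = 14, A[2][1] + B[1][0] = -3 + 8 = 5, A[2][2] + B[2][0] = 0 + -3 = -3) = -3 (attained at k = 2)
  C[2][1] = min over k of (A[2][0] + B[0][1] = 5 + 3 = 8, A[2][1] + B[1][1] = -3 + -4 = -7, A[2][2] + B[2][1] = 0 + 4 = 4) = -7 (attained at k = 1)
  C[2][2] = min over k of (A[2][0] + B[0][2] = 5 + 9 = 14, A[2][1] + B[1][2] = -3 + 9 = 6, A[2][2] + B[2][2] = 0 + 3 = 3) = 3 (attained at k = 2)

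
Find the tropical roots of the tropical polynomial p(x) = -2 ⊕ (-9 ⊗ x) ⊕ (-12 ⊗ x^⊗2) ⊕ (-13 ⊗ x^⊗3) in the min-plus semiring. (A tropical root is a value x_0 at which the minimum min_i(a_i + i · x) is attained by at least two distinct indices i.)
Roots: {1, 3, 7}

Each tropical root is a break point of the lower envelope of the lines y = a_i + i · x (there are 4 lines, with slopes 0, 1, ..., 3). Only the lines that attain the minimum somewhere contribute to roots; other lines are dominated. Here the surviving (envelope) indices are i = 3, i = 2, i = 1, i = 0.
Intersections between consecutive envelope lines give the roots: for adjacent envelope indices i < j the intersection is x = (a_i − a_j) / (j − i). Reading off the sorted break points: {1, 3, 7}.
Verification: at each break x_0, at least two indices attain the minimum of min_i(a_i + i · x_0).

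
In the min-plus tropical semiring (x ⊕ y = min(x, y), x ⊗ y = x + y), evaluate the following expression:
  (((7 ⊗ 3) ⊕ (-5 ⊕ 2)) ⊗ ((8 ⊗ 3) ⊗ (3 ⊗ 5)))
(((7 ⊗ 3) ⊕ (-5 ⊕ 2)) ⊗ ((8 ⊗ 3) ⊗ (3 ⊗ 5))) = 14

Expand innermost to outermost. Recall ⊕ takes the minimum of its arguments and ⊗ takes their sum. Working out the expression (((7 ⊗ 3) ⊕ (-5 ⊕ 2)) ⊗ ((8 ⊗ 3) ⊗ (3 ⊗ 5))) gives 14.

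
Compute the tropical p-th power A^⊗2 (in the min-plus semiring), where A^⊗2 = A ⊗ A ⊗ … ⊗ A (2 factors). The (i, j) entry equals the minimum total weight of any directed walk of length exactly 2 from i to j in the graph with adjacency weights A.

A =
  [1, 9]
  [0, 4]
A^⊗2 =
  [2, 10]
  [1, 8]

Each entry (A^⊗2)_ij equals the minimum over all length-2 walks i = v_0 → v_1 → … → v_2 = j of Σ_t A[v_t][v_{t+1}]. For example, for (i, j) = (0, 1) we minimise over 2 possible intermediate vertex sequences; the minimum is 10, attained along the walk 0 → 0 → 1.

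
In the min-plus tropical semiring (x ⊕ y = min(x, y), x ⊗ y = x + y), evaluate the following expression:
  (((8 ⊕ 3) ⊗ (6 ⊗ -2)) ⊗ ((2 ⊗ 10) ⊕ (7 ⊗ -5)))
(((8 ⊕ 3) ⊗ (6 ⊗ -2)) ⊗ ((2 ⊗ 10) ⊕ (7 ⊗ -5))) = 9

Expand innermost to outermost. Recall ⊕ takes the minimum of its arguments and ⊗ takes their sum. Working out the expression (((8 ⊕ 3) ⊗ (6 ⊗ -2)) ⊗ ((2 ⊗ 10) ⊕ (7 ⊗ -5))) gives 9.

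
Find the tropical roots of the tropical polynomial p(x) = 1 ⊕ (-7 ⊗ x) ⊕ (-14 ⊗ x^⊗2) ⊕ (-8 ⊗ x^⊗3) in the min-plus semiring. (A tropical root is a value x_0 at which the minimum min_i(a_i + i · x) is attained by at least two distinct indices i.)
Roots: {-6, 7, 8}

Each tropical root is a break point of the lower envelope of the lines y = a_i + i · x (there are 4 lines, with slopes 0, 1, ..., 3). Only the lines that attain the minimum somewhere contribute to roots; other lines are dominated. Here the surviving (envelope) indices are i = 3, i = 2, i = 1, i = 0.
Intersections between consecutive envelope lines give the roots: for adjacent envelope indices i < j the intersection is x = (a_i − a_j) / (j − i). Reading off the sorted break points: {-6, 7, 8}.
Verification: at each break x_0, at least two indices attain the minimum of min_i(a_i + i · x_0).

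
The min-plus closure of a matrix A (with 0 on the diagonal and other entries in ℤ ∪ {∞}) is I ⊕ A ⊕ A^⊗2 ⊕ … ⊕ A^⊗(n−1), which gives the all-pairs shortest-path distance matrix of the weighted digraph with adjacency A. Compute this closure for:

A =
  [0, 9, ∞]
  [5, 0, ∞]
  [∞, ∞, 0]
Closure =
  [0, 9, ∞]
  [5, 0, ∞]
  [∞, ∞, 0]

This is the Floyd-Warshall all-pairs shortest-path computation. For each intermediate vertex k = 0, 1, …, 2, update dist[i][j] ← min(dist[i][j], dist[i][k] + dist[k][j]). The final matrix gives, for each (i, j), the minimum total weight of any directed path from i to j (possibly empty when i = j).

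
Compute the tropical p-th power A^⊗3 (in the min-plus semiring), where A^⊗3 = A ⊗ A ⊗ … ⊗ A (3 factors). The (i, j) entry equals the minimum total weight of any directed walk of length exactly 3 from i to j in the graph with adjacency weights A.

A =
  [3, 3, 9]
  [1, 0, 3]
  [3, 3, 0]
A^⊗3 =
  [4, 3, 6]
  [1, 0, 3]
  [3, 3, 0]

Each entry (A^⊗3)_ij equals the minimum over all length-3 walks i = v_0 → v_1 → … → v_3 = j of Σ_t A[v_t][v_{t+1}]. For example, for (i, j) = (0, 2) we minimise over 9 possible intermediate vertex sequences; the minimum is 6, attained along the walk 0 → 1 → 1 → 2.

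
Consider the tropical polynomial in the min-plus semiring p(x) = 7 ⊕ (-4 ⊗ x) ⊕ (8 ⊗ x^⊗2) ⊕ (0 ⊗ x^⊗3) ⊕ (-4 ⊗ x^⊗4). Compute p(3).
p(3) = -1

A tropical monomial a ⊗ x^⊗i evaluates to a + i · x. Evaluating each term at x = 3:
  Term 0 contributes 7 + 0 · 3 = 7
  Term 1 contributes -4 + 1 · 3 = -1
  Term 2 contributes 8 + 2 · 3 = 14
  Term 3 contributes 0 + 3 · 3 = 9
  Term 4 contributes -4 + 4 · 3 = 8
p(3) = ⊕ of these = min[7, -1, 14, 9, 8] = -1.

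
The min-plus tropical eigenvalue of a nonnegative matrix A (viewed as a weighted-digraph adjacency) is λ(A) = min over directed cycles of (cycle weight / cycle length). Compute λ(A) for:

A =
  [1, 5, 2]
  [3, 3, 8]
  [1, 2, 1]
λ(A) = 1

Enumerate directed cycles and compute their means (weight / length). Sample:
  cycle 0 → 0: weight = 1, length = 1, mean = 1/1 ≈ 1.000
  cycle 1 → 1: weight = 3, length = 1, mean = 3/1 ≈ 3.000
  cycle 2 → 2: weight = 1, length = 1, mean = 1/1 ≈ 1.000
  cycle 0 → 1 → 0: weight = 8, length = 2, mean = 8/2 ≈ 4.000
  cycle 0 → 2 → 0: weight = 3, length = 2, mean = 3/2 ≈ 1.500
  cycle 1 → 0 → 1: weight = 8, length = 2, mean = 8/2 ≈ 4.000
Minimum mean = 1.000, attained e.g. along the cycle 0 → 0 with weight 1 and length 1. So λ(A) = 1/1 = 1.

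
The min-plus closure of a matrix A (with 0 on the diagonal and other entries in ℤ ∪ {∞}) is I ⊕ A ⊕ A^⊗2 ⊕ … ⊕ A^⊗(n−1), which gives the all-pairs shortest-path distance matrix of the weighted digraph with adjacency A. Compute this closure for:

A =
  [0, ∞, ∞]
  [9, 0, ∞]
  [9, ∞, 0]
Closure =
  [0, ∞, ∞]
  [9, 0, ∞]
  [9, ∞, 0]

This is the Floyd-Warshall all-pairs shortest-path computation. For each intermediate vertex k = 0, 1, …, 2, update dist[i][j] ← min(dist[i][j], dist[i][k] + dist[k][j]). The final matrix gives, for each (i, j), the minimum total weight of any directed path from i to j (possibly empty when i = j).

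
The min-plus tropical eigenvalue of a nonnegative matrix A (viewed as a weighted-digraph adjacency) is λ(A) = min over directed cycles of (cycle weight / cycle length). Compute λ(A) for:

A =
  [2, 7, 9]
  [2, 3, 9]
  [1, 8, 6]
λ(A) = 2

Enumerate directed cycles and compute their means (weight / length). Sample:
  cycle 0 → 0: weight = 2, length = 1, mean = 2/1 ≈ 2.000
  cycle 1 → 1: weight = 3, length = 1, mean = 3/1 ≈ 3.000
  cycle 2 → 2: weight = 6, length = 1, mean = 6/1 ≈ 6.000
  cycle 0 → 1 → 0: weight = 9, length = 2, mean = 9/2 ≈ 4.500
  cycle 0 → 2 → 0: weight = 10, length = 2, mean = 10/2 ≈ 5.000
  cycle 1 → 0 → 1: weight = 9, length = 2, mean = 9/2 ≈ 4.500
Minimum mean = 2.000, attained e.g. along the cycle 0 → 0 with weight 2 and length 1. So λ(A) = 2/1 = 2.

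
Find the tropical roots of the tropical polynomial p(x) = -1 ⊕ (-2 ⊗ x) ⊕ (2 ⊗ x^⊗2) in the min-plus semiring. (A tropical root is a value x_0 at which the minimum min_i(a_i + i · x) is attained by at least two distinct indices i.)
Roots: {-4, 1}

Each tropical root is a break point of the lower envelope of the lines y = a_i + i · x (there are 3 lines, with slopes 0, 1, ..., 2). Only the lines that attain the minimum somewhere contribute to roots; other lines are dominated. Here the surviving (envelope) indices are i = 2, i = 1, i = 0.
Intersections between consecutive envelope lines give the roots: for adjacent envelope indices i < j the intersection is x = (a_i − a_j) / (j − i). Reading off the sorted break points: {-4, 1}.
Verification: at each break x_0, at least two indices attain the minimum of min_i(a_i + i · x_0).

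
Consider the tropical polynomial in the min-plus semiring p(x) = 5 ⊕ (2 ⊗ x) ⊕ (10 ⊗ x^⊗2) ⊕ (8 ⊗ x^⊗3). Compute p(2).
p(2) = 4

A tropical monomial a ⊗ x^⊗i evaluates to a + i · x. Evaluating each term at x = 2:
  Term 0 contributes 5 + 0 · 2 = 5
  Term 1 contributes 2 + 1 · 2 = 4
  Term 2 contributes 10 + 2 · 2 = 14
  Term 3 contributes 8 + 3 · 2 = 14
p(2) = ⊕ of these = min[5, 4, 14, 14] = 4.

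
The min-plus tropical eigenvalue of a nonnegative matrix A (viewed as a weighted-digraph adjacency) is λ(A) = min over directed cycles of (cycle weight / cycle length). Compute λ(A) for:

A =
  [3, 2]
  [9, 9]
λ(A) = 3

Enumerate directed cycles and compute their means (weight / length). Sample:
  cycle 0 → 0: weight = 3, length = 1, mean = 3/1 ≈ 3.000
  cycle 1 → 1: weight = 9, length = 1, mean = 9/1 ≈ 9.000
  cycle 0 → 1 → 0: weight = 11, length = 2, mean = 11/2 ≈ 5.500
  cycle 1 → 0 → 1: weight = 11, length = 2, mean = 11/2 ≈ 5.500
Minimum mean = 3.000, attained e.g. along the cycle 0 → 0 with weight 3 and length 1. So λ(A) = 3/1 = 3.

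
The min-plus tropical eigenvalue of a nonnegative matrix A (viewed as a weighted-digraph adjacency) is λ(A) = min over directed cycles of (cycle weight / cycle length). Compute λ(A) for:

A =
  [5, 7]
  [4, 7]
λ(A) = 5

Enumerate directed cycles and compute their means (weight / length). Sample:
  cycle 0 → 0: weight = 5, length = 1, mean = 5/1 ≈ 5.000
  cycle 1 → 1: weight = 7, length = 1, mean = 7/1 ≈ 7.000
  cycle 0 → 1 → 0: weight = 11, length = 2, mean = 11/2 ≈ 5.500
  cycle 1 → 0 → 1: weight = 11, length = 2, mean = 11/2 ≈ 5.500
Minimum mean = 5.000, attained e.g. along the cycle 0 → 0 with weight 5 and length 1. So λ(A) = 5/1 = 5.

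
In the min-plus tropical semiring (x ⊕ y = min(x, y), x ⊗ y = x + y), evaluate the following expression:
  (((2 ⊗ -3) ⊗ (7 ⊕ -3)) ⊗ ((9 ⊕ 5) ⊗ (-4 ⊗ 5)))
(((2 ⊗ -3) ⊗ (7 ⊕ -3)) ⊗ ((9 ⊕ 5) ⊗ (-4 ⊗ 5))) = 2

Expand innermost to outermost. Recall ⊕ takes the minimum of its arguments and ⊗ takes their sum. Working out the expression (((2 ⊗ -3) ⊗ (7 ⊕ -3)) ⊗ ((9 ⊕ 5) ⊗ (-4 ⊗ 5))) gives 2.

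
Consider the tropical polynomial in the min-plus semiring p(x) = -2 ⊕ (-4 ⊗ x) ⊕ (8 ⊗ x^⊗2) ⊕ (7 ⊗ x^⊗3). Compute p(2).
p(2) = -2

A tropical monomial a ⊗ x^⊗i evaluates to a + i · x. Evaluating each term at x = 2:
  Term 0 contributes -2 + 0 · 2 = -2
  Term 1 contributes -4 + 1 · 2 = -2
  Term 2 contributes 8 + 2 · 2 = 12
  Term 3 contributes 7 + 3 · 2 = 13
p(2) = ⊕ of these = min[-2, -2, 12, 13] = -2.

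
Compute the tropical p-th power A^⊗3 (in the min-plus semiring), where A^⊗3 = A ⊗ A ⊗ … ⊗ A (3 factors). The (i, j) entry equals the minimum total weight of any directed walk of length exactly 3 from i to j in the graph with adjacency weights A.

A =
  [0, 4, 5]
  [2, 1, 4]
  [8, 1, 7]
A^⊗3 =
  [0, 4, 5]
  [2, 3, 6]
  [3, 3, 6]

Each entry (A^⊗3)_ij equals the minimum over all length-3 walks i = v_0 → v_1 → … → v_3 = j of Σ_t A[v_t][v_{t+1}]. For example, for (i, j) = (0, 2) we minimise over 9 possible intermediate vertex sequences; the minimum is 5, attained along the walk 0 → 0 → 0 → 2.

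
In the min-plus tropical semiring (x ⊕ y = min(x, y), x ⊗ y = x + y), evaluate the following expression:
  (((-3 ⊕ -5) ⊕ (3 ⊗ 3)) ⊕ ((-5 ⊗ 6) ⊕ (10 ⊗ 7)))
(((-3 ⊕ -5) ⊕ (3 ⊗ 3)) ⊕ ((-5 ⊗ 6) ⊕ (10 ⊗ 7))) = -5

Expand innermost to outermost. Recall ⊕ takes the minimum of its arguments and ⊗ takes their sum. Working out the expression (((-3 ⊕ -5) ⊕ (3 ⊗ 3)) ⊕ ((-5 ⊗ 6) ⊕ (10 ⊗ 7))) gives -5.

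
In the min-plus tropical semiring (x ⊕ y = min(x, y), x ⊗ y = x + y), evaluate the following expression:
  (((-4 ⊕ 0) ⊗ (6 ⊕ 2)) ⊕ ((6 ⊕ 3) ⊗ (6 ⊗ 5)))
(((-4 ⊕ 0) ⊗ (6 ⊕ 2)) ⊕ ((6 ⊕ 3) ⊗ (6 ⊗ 5))) = -2

Expand innermost to outermost. Recall ⊕ takes the minimum of its arguments and ⊗ takes their sum. Working out the expression (((-4 ⊕ 0) ⊗ (6 ⊕ 2)) ⊕ ((6 ⊕ 3) ⊗ (6 ⊗ 5))) gives -2.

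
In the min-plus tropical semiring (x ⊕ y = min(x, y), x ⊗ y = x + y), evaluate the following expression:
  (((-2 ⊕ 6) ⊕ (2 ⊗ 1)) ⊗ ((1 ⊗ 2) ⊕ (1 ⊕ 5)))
(((-2 ⊕ 6) ⊕ (2 ⊗ 1)) ⊗ ((1 ⊗ 2) ⊕ (1 ⊕ 5))) = -1

Expand innermost to outermost. Recall ⊕ takes the minimum of its arguments and ⊗ takes their sum. Working out the expression (((-2 ⊕ 6) ⊕ (2 ⊗ 1)) ⊗ ((1 ⊗ 2) ⊕ (1 ⊕ 5))) gives -1.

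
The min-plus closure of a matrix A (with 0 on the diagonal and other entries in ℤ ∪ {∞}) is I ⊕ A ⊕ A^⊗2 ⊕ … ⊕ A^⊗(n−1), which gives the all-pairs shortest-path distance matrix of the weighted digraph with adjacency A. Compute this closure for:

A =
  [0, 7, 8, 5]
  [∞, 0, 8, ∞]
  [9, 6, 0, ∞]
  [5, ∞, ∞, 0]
Closure =
  [0, 7, 8, 5]
  [17, 0, 8, 22]
  [9, 6, 0, 14]
  [5, 12, 13, 0]

This is the Floyd-Warshall all-pairs shortest-path computation. For each intermediate vertex k = 0, 1, …, 3, update dist[i][j] ← min(dist[i][j], dist[i][k] + dist[k][j]). The final matrix gives, for each (i, j), the minimum total weight of any directed path from i to j (possibly empty when i = j).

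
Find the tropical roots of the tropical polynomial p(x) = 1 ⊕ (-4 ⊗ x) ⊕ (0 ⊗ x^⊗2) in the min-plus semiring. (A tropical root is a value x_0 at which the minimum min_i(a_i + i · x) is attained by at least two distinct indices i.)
Roots: {-4, 5}

Each tropical root is a break point of the lower envelope of the lines y = a_i + i · x (there are 3 lines, with slopes 0, 1, ..., 2). Only the lines that attain the minimum somewhere contribute to roots; other lines are dominated. Here the surviving (envelope) indices are i = 2, i = 1, i = 0.
Intersections between consecutive envelope lines give the roots: for adjacent envelope indices i < j the intersection is x = (a_i − a_j) / (j − i). Reading off the sorted break points: {-4, 5}.
Verification: at each break x_0, at least two indices attain the minimum of min_i(a_i + i · x_0).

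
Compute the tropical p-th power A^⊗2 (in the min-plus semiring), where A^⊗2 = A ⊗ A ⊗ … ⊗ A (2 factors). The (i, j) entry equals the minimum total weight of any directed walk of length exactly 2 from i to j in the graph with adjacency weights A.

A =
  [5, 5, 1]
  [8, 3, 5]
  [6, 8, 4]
A^⊗2 =
  [7, 8, 5]
  [11, 6, 8]
  [10, 11, 7]

Each entry (A^⊗2)_ij equals the minimum over all length-2 walks i = v_0 → v_1 → … → v_2 = j of Σ_t A[v_t][v_{t+1}]. For example, for (i, j) = (0, 2) we minimise over 3 possible intermediate vertex sequences; the minimum is 5, attained along the walk 0 → 2 → 2.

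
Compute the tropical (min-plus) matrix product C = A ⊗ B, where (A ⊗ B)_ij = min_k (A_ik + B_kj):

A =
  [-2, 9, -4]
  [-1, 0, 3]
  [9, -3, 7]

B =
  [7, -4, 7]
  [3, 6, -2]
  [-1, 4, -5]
A ⊗ B =
  [-5, -6, -9]
  [2, -5, -2]
  [0, 3, -5]

Apply the min-plus product entry-by-entry:
  C[0][0] = min over k of (A[0][0] + B[0][0] = -2 + 7 = 5, A[0][1] + B[1][0] = 9 + 3 = 12, A[0][2] + B[2][0] = -4 + -1 = -5) = -5 (attained at k = 2)
  C[0][1] = min over k of (A[0][0] + B[0][1] = -2 + -4 = -6, A[0][1] + B[1][1] = 9 + 6 = 15, A[0][2] + B[2][1] = -4 + 4 = 0) = -6 (attained at k = 0)
  C[0][2] = min over k of (A[0][0] + B[0][2] = -2 + 7 = 5, A[0][1] + B[1][2] = 9 + -2 = 7, A[0][2] + B[2][2] = -4 + -5 = -9) = -9 (attained at k = 2)
  C[1][0] = min over k of (A[1][0] + B[0][0] = -1 + 7 = 6, A[1][1] + B[1][0] = 0 + 3 = 3, A[1][2] + B[2][0] = 3 + -1 = 2) = 2 (attained at k = 2)
  C[1][1] = min over k of (A[1][0] + B[0][1] = -1 + -4 = -5, A[1][1] + B[1][1] = 0 + 6 = 6, A[1][2] + B[2][1] = 3 + 4 = 7) = -5 (attained at k = 0)
  C[1][2] = min over k of (A[1][0] + B[0][2] = -1 + 7 = 6, A[1][1] + B[1][2] = 0 + -2 = -2, A[1][2] + B[2][2] = 3 + -5 = -2) = -2 (attained at k = 1)
  C[2][0] = min over k of (A[2][0] + B[0][0] = 9 + 7 = 16, A[2][1] + B[1][0] = -3 + 3 = 0, A[2][2] + B[2][0] = 7 + -1 = 6) = 0 (attained at k = 1)
  C[2][1] = min over k of (A[2][0] + B[0][1] = 9 + -4 = 5, A[2][1] + B[1][1] = -3 + 6 = 3, A[2][2] + B[2][1] = 7 + 4 = 11) = 3 (attained at k = 1)
  C[2][2] = min over k of (A[2][0] + B[0][2] = 9 + 7 = 16, A[2][1] + B[1][2] = -3 + -2 = -5, A[2][2] + B[2][2] = 7 + -5 = 2) = -5 (attained at k = 1)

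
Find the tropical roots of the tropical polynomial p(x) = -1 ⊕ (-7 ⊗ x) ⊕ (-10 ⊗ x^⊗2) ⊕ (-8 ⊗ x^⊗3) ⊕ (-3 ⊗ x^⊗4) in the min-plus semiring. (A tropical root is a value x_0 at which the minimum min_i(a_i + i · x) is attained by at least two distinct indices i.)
Roots: {-5, -2, 3, 6}

Each tropical root is a break point of the lower envelope of the lines y = a_i + i · x (there are 5 lines, with slopes 0, 1, ..., 4). Only the lines that attain the minimum somewhere contribute to roots; other lines are dominated. Here the surviving (envelope) indices are i = 4, i = 3, i = 2, i = 1, i = 0.
Intersections between consecutive envelope lines give the roots: for adjacent envelope indices i < j the intersection is x = (a_i − a_j) / (j − i). Reading off the sorted break points: {-5, -2, 3, 6}.
Verification: at each break x_0, at least two indices attain the minimum of min_i(a_i + i · x_0).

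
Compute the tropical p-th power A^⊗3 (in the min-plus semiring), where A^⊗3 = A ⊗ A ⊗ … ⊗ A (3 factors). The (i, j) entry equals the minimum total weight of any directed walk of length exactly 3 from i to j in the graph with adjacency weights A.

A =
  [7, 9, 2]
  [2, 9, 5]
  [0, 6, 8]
A^⊗3 =
  [9, 11, 4]
  [4, 10, 7]
  [2, 8, 9]

Each entry (A^⊗3)_ij equals the minimum over all length-3 walks i = v_0 → v_1 → … → v_3 = j of Σ_t A[v_t][v_{t+1}]. For example, for (i, j) = (0, 2) we minimise over 9 possible intermediate vertex sequences; the minimum is 4, attained along the walk 0 → 2 → 0 → 2.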